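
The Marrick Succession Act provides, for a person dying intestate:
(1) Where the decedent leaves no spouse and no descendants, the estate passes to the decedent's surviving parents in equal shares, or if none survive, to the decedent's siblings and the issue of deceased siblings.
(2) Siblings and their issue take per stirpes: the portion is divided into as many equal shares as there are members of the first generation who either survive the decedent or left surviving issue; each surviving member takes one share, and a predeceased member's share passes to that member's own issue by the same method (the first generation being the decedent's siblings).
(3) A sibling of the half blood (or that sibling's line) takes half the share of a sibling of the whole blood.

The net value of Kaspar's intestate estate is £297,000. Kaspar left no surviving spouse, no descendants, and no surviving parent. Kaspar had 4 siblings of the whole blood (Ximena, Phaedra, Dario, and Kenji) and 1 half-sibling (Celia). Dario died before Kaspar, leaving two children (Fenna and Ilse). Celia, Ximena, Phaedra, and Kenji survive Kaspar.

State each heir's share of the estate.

Celia: £33,000; Ximena: £66,000; Phaedra: £66,000; Fenna: £33,000; Ilse: £33,000; Kenji: £66,000

The entire £297,000 passes to the siblings and their issue.
Counting each half-blood sibling's line as half a unit, there are 9/2 units in £297,000, so one unit is £66,000. Whole-blood lines (Ximena, Phaedra, Dario, and Kenji) take £66,000 each; half-blood lines (Celia) take £33,000 each.
Dario's share (£66,000) is divided into 2 shares of £33,000: Fenna and Ilse each take £33,000.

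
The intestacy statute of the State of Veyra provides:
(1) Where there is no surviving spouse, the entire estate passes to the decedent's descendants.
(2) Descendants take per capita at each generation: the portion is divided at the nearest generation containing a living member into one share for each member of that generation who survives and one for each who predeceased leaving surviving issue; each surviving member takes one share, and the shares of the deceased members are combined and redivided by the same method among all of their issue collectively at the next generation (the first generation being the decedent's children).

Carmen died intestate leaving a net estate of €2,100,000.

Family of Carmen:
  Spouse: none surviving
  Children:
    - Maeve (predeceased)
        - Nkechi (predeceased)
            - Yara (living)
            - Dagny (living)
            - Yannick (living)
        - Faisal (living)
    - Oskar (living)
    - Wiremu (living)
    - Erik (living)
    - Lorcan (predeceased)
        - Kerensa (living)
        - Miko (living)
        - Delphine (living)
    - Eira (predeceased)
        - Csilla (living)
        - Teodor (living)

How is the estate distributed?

The entire €2,100,000 passes to the descendants.
That amount (€2,100,000) is divided at the children's generation into 6 shares of €350,000. Oskar, Wiremu, and Erik each take €350,000. The 3 shares of the deceased (Maeve, Lorcan, and Eira) are combined into a pool of €1,050,000.
That pool (€1,050,000) is divided at the grandchildren's generation into 7 shares of €150,000. Faisal, Kerensa, Miko, Delphine, Csilla, and Teodor each take €150,000. The remaining share for the deceased Nkechi (€150,000) is carried to the next generation.
That pool (€150,000) is divided at the great-grandchildren's generation equally among Yara, Dagny, and Yannick: €50,000 each.

Yara: €50,000; Dagny: €50,000; Yannick: €50,000; Faisal: €150,000; Oskar: €350,000; Wiremu: €350,000; Erik: €350,000; Kerensa: €150,000; Miko: €150,000; Delphine: €150,000; Csilla: €150,000; Teodor: €150,000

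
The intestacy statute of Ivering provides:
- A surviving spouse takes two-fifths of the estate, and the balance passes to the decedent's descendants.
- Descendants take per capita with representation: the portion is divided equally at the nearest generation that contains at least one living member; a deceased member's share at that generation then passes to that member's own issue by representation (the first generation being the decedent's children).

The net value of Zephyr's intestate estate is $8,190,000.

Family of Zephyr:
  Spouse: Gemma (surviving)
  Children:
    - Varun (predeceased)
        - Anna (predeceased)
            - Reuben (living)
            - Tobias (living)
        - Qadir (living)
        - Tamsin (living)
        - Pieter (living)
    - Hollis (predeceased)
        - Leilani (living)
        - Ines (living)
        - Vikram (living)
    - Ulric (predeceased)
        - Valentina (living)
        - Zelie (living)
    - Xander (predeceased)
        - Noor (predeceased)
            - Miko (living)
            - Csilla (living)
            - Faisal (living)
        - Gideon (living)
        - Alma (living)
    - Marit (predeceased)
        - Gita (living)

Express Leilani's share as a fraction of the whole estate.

Leilani receives 3/65 of the estate.

Gemma takes two-fifths of $8,190,000 = $3,276,000. The remaining $4,914,000 passes to the descendants.
No child survives, so the initial division is made at the grandchildren's generation.
The descendants' portion ($4,914,000) is divided into 13 shares of $378,000: Qadir, Tamsin, Pieter, Leilani, Ines, Vikram, Valentina, Zelie, Gideon, Alma, and Gita each take $378,000; Anna's $378,000 share passes to Anna's issue; Noor's $378,000 share passes to Noor's issue.
Anna's share ($378,000) is divided into 2 shares of $189,000: Reuben and Tobias each take $189,000.
Noor's share ($378,000) is divided into 3 shares of $126,000: Miko, Csilla, and Faisal each take $126,000.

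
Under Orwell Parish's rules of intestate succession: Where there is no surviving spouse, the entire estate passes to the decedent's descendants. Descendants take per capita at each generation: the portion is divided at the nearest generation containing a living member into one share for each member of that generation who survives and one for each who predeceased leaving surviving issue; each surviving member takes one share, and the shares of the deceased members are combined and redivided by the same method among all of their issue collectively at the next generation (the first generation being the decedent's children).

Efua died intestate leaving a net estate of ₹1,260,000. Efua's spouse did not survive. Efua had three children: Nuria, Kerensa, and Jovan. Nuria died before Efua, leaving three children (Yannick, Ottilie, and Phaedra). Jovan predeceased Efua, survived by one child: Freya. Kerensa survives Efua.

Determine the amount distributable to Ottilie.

Ottilie receives ₹210,000.

The entire ₹1,260,000 passes to the descendants.
That amount (₹1,260,000) is divided at the children's generation into 3 shares of ₹420,000. Kerensa takes ₹420,000. The 2 shares of the deceased (Nuria and Jovan) are combined into a pool of ₹840,000.
That pool (₹840,000) is divided at the grandchildren's generation equally among Yannick, Ottilie, Phaedra, and Freya: ₹210,000 each.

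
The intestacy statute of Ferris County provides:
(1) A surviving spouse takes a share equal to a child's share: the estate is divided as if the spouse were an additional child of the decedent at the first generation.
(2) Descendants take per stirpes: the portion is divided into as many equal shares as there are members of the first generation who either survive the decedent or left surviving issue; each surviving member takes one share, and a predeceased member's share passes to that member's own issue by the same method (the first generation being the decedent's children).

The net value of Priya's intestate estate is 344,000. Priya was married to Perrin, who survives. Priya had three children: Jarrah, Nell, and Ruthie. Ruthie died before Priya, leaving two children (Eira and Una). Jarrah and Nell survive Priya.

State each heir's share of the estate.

Perrin: 86,000; Jarrah: 86,000; Nell: 86,000; Eira: 43,000; Una: 43,000

The spouse counts as an additional share at the children's level, so there are 4 primary shares of 86,000. Perrin takes one such share (86,000).
The children's combined portion (258,000) is divided into 3 shares of 86,000: Jarrah and Nell each take 86,000; Ruthie's 86,000 share passes to Ruthie's issue.
Ruthie's share (86,000) is divided into 2 shares of 43,000: Eira and Una each take 43,000.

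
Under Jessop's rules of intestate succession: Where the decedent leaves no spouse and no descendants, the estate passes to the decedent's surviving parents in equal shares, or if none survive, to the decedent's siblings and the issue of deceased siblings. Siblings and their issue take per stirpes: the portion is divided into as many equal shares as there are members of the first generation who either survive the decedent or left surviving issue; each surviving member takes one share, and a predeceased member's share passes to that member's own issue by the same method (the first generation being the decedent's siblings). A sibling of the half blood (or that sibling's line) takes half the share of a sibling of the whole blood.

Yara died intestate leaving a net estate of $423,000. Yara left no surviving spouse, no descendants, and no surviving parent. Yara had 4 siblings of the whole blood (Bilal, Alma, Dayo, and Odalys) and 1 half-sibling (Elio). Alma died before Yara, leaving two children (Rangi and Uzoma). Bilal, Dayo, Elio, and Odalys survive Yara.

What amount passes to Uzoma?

Uzoma receives $47,000.

The entire $423,000 passes to the siblings and their issue.
Counting each half-blood sibling's line as half a unit, there are 9/2 units in $423,000, so one unit is $94,000. Whole-blood lines (Bilal, Alma, Dayo, and Odalys) take $94,000 each; half-blood lines (Elio) take $47,000 each.
Alma's share ($94,000) is divided into 2 shares of $47,000: Rangi and Uzoma each take $47,000.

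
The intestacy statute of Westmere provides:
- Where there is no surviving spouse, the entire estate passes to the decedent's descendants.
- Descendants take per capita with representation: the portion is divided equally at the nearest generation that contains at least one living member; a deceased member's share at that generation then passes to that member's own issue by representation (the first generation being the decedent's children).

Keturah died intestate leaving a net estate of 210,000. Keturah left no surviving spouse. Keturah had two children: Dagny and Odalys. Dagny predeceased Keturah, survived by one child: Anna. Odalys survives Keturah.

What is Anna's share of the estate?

The entire 210,000 passes to the descendants.
That amount (210,000) is divided into 2 shares of 105,000: Odalys takes 105,000; Dagny's 105,000 share passes to Dagny's issue.
Dagny's share (105,000) passes entirely to Anna.

Anna receives 105,000.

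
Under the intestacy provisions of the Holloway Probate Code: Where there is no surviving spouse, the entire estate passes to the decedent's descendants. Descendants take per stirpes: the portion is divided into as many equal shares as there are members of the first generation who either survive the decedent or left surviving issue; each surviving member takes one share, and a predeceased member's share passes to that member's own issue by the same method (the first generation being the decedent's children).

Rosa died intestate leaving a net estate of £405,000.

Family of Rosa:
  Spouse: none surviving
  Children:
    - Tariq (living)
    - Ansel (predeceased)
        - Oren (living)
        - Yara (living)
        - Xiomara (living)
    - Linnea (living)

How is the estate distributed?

Tariq: £135,000; Oren: £45,000; Yara: £45,000; Xiomara: £45,000; Linnea: £135,000

The entire £405,000 passes to the descendants.
That amount (£405,000) is divided into 3 shares of £135,000: Tariq and Linnea each take £135,000; Ansel's £135,000 share passes to Ansel's issue.
Ansel's share (£135,000) is divided into 3 shares of £45,000: Oren, Yara, and Xiomara each take £45,000.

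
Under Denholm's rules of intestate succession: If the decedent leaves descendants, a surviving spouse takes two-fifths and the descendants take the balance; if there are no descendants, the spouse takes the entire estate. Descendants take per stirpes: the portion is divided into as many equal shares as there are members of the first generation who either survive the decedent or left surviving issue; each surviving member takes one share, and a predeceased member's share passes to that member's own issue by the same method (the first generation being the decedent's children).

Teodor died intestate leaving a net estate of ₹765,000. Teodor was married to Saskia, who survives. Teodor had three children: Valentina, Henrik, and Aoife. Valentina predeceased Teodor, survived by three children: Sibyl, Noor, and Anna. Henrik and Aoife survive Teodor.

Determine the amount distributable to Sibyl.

Saskia takes two-fifths of ₹765,000 = ₹306,000. The remaining ₹459,000 passes to the descendants.
The descendants' portion (₹459,000) is divided into 3 shares of ₹153,000: Henrik and Aoife each take ₹153,000; Valentina's ₹153,000 share passes to Valentina's issue.
Valentina's share (₹153,000) is divided into 3 shares of ₹51,000: Sibyl, Noor, and Anna each take ₹51,000.

Sibyl receives ₹51,000.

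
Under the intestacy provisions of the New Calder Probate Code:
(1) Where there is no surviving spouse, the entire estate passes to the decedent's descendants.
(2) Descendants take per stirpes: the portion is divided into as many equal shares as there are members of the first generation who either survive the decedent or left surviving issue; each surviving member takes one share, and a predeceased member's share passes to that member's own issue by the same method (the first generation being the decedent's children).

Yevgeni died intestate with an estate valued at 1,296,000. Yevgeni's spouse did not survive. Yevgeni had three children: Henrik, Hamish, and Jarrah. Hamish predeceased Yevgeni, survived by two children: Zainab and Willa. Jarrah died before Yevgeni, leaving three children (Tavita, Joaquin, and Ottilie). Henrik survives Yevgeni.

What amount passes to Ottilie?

The entire 1,296,000 passes to the descendants.
That amount (1,296,000) is divided into 3 shares of 432,000: Henrik takes 432,000; Hamish's 432,000 share passes to Hamish's issue; Jarrah's 432,000 share passes to Jarrah's issue.
Hamish's share (432,000) is divided into 2 shares of 216,000: Zainab and Willa each take 216,000.
Jarrah's share (432,000) is divided into 3 shares of 144,000: Tavita, Joaquin, and Ottilie each take 144,000.

Ottilie receives 144,000.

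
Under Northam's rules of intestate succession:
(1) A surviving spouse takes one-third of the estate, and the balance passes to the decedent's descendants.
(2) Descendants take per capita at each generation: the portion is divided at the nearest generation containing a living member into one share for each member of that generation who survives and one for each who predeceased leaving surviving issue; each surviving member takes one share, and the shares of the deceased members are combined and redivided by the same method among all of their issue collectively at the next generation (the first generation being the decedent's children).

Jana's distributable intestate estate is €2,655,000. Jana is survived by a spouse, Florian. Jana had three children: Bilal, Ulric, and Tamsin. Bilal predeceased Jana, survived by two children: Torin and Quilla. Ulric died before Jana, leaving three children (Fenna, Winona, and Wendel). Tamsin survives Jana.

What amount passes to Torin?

Florian takes one-third of €2,655,000 = €885,000. The remaining €1,770,000 passes to the descendants.
The descendants' portion (€1,770,000) is divided at the children's generation into 3 shares of €590,000. Tamsin takes €590,000. The 2 shares of the deceased (Bilal and Ulric) are combined into a pool of €1,180,000.
That pool (€1,180,000) is divided at the grandchildren's generation equally among Torin, Quilla, Fenna, Winona, and Wendel: €236,000 each.

Torin receives €236,000.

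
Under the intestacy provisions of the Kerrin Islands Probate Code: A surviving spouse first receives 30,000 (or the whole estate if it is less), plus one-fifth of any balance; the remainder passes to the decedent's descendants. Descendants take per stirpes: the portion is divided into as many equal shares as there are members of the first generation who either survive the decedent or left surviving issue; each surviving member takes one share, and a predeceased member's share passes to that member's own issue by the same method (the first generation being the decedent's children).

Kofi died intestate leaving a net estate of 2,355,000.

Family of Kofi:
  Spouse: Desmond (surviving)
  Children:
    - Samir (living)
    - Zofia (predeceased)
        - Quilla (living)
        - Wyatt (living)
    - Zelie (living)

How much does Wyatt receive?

Desmond first takes 30,000, leaving a balance of 2,325,000. Desmond then takes one-fifth of the balance (465,000), for a total of 495,000. The remaining 1,860,000 passes to the descendants.
The descendants' portion (1,860,000) is divided into 3 shares of 620,000: Samir and Zelie each take 620,000; Zofia's 620,000 share passes to Zofia's issue.
Zofia's share (620,000) is divided into 2 shares of 310,000: Quilla and Wyatt each take 310,000.

Wyatt receives 310,000.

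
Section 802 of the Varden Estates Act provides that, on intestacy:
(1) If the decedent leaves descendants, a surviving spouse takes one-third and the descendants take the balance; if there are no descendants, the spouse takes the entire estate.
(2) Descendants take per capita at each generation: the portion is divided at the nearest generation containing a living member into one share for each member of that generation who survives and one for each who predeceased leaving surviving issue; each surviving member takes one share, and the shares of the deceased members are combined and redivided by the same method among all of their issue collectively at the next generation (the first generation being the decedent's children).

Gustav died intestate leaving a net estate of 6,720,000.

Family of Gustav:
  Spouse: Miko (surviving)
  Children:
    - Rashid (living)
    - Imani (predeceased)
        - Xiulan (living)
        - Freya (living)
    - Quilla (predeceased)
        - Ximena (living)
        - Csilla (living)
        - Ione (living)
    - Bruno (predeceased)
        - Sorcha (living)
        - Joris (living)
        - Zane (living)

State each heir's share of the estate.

Miko: 2,240,000; Rashid: 1,120,000; Xiulan: 420,000; Freya: 420,000; Ximena: 420,000; Csilla: 420,000; Ione: 420,000; Sorcha: 420,000; Joris: 420,000; Zane: 420,000

Miko takes one-third of 6,720,000 = 2,240,000. The remaining 4,480,000 passes to the descendants.
The descendants' portion (4,480,000) is divided at the children's generation into 4 shares of 1,120,000. Rashid takes 1,120,000. The 3 shares of the deceased (Imani, Quilla, and Bruno) are combined into a pool of 3,360,000.
That pool (3,360,000) is divided at the grandchildren's generation equally among Xiulan, Freya, Ximena, Csilla, Ione, Sorcha, Joris, and Zane: 420,000 each.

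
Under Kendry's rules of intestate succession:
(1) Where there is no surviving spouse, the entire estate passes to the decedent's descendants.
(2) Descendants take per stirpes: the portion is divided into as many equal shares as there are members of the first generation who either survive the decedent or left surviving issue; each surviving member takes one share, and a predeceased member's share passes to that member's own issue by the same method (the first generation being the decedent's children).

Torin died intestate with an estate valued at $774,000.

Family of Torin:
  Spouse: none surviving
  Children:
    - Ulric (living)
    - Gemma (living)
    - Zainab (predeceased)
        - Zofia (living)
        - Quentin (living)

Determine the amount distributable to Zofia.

Zofia receives $129,000.

The entire $774,000 passes to the descendants.
That amount ($774,000) is divided into 3 shares of $258,000: Ulric and Gemma each take $258,000; Zainab's $258,000 share passes to Zainab's issue.
Zainab's share ($258,000) is divided into 2 shares of $129,000: Zofia and Quentin each take $129,000.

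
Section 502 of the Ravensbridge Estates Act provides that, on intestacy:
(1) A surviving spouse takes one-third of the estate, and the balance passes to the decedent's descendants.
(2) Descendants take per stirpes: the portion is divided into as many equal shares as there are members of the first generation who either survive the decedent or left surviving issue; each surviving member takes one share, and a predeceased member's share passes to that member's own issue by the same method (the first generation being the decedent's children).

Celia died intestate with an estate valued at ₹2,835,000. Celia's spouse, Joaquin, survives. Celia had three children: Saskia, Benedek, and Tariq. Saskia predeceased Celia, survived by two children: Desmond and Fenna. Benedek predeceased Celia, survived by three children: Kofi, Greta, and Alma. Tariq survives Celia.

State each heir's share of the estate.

Joaquin: ₹945,000; Desmond: ₹315,000; Fenna: ₹315,000; Kofi: ₹210,000; Greta: ₹210,000; Alma: ₹210,000; Tariq: ₹630,000

Joaquin takes one-third of ₹2,835,000 = ₹945,000. The remaining ₹1,890,000 passes to the descendants.
The descendants' portion (₹1,890,000) is divided into 3 shares of ₹630,000: Tariq takes ₹630,000; Saskia's ₹630,000 share passes to Saskia's issue; Benedek's ₹630,000 share passes to Benedek's issue.
Saskia's share (₹630,000) is divided into 2 shares of ₹315,000: Desmond and Fenna each take ₹315,000.
Benedek's share (₹630,000) is divided into 3 shares of ₹210,000: Kofi, Greta, and Alma each take ₹210,000.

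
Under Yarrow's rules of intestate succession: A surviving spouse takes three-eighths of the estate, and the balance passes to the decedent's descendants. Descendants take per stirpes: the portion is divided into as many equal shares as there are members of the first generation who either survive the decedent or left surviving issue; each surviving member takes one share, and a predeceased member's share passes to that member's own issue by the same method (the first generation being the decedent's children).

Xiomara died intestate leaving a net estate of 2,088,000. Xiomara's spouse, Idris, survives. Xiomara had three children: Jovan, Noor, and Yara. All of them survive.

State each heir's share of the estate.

Idris: 783,000; Jovan: 435,000; Noor: 435,000; Yara: 435,000

Idris takes three-eighths of 2,088,000 = 783,000. The remaining 1,305,000 passes to the descendants.
The descendants' portion (1,305,000) is divided into 3 shares of 435,000: Jovan, Noor, and Yara each take 435,000.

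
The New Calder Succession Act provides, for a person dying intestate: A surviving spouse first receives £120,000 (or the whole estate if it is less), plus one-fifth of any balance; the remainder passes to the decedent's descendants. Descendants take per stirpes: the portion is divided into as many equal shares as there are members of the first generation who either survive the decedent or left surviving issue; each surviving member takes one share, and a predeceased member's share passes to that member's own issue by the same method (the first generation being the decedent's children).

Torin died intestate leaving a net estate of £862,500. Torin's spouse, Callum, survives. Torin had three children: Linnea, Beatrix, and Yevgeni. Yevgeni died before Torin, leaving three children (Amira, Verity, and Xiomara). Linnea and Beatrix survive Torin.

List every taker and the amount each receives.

Callum first takes £120,000, leaving a balance of £742,500. Callum then takes one-fifth of the balance (£148,500), for a total of £268,500. The remaining £594,000 passes to the descendants.
The descendants' portion (£594,000) is divided into 3 shares of £198,000: Linnea and Beatrix each take £198,000; Yevgeni's £198,000 share passes to Yevgeni's issue.
Yevgeni's share (£198,000) is divided into 3 shares of £66,000: Amira, Verity, and Xiomara each take £66,000.

Callum: £268,500; Linnea: £198,000; Beatrix: £198,000; Amira: £66,000; Verity: £66,000; Xiomara: £66,000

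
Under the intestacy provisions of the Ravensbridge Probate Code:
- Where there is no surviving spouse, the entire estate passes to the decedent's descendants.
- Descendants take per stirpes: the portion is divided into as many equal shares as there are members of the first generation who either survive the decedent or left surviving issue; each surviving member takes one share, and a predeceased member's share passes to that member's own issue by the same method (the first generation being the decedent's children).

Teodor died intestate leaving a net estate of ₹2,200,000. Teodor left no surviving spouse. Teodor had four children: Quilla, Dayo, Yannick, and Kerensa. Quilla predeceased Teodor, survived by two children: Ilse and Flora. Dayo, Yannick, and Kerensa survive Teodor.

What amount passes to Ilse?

Ilse receives ₹275,000.

The entire ₹2,200,000 passes to the descendants.
That amount (₹2,200,000) is divided into 4 shares of ₹550,000: Dayo, Yannick, and Kerensa each take ₹550,000; Quilla's ₹550,000 share passes to Quilla's issue.
Quilla's share (₹550,000) is divided into 2 shares of ₹275,000: Ilse and Flora each take ₹275,000.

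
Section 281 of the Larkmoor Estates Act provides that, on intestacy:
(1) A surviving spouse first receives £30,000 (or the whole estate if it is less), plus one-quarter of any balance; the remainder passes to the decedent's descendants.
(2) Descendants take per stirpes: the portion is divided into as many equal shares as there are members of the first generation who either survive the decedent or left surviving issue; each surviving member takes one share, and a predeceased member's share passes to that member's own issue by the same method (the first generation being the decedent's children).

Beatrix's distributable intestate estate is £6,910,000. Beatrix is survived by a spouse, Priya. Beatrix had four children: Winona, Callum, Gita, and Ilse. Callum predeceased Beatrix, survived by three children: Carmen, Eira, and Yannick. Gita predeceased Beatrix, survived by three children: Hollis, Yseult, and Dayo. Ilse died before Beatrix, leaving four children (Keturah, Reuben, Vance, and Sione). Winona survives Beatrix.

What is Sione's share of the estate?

Priya first takes £30,000, leaving a balance of £6,880,000. Priya then takes one-quarter of the balance (£1,720,000), for a total of £1,750,000. The remaining £5,160,000 passes to the descendants.
The descendants' portion (£5,160,000) is divided into 4 shares of £1,290,000: Winona takes £1,290,000; Callum's £1,290,000 share passes to Callum's issue; Gita's £1,290,000 share passes to Gita's issue; Ilse's £1,290,000 share passes to Ilse's issue.
Callum's share (£1,290,000) is divided into 3 shares of £430,000: Carmen, Eira, and Yannick each take £430,000.
Gita's share (£1,290,000) is divided into 3 shares of £430,000: Hollis, Yseult, and Dayo each take £430,000.
Ilse's share (£1,290,000) is divided into 4 shares of £322,500: Keturah, Reuben, Vance, and Sione each take £322,500.

Sione receives £322,500.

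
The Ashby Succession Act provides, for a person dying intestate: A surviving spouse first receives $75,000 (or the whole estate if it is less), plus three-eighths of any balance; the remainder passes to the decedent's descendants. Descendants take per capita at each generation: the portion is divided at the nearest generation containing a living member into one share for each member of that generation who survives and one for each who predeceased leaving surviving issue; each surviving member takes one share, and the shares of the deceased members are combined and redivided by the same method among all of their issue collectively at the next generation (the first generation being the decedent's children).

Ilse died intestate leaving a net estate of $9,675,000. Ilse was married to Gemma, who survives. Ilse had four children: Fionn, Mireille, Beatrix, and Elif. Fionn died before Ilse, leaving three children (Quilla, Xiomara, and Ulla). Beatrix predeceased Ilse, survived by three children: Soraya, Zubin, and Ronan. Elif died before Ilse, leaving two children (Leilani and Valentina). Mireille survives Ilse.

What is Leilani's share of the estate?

Leilani receives $562,500.

Gemma first takes $75,000, leaving a balance of $9,600,000. Gemma then takes three-eighths of the balance ($3,600,000), for a total of $3,675,000. The remaining $6,000,000 passes to the descendants.
The descendants' portion ($6,000,000) is divided at the children's generation into 4 shares of $1,500,000. Mireille takes $1,500,000. The 3 shares of the deceased (Fionn, Beatrix, and Elif) are combined into a pool of $4,500,000.
That pool ($4,500,000) is divided at the grandchildren's generation equally among Quilla, Xiomara, Ulla, Soraya, Zubin, Ronan, Leilani, and Valentina: $562,500 each.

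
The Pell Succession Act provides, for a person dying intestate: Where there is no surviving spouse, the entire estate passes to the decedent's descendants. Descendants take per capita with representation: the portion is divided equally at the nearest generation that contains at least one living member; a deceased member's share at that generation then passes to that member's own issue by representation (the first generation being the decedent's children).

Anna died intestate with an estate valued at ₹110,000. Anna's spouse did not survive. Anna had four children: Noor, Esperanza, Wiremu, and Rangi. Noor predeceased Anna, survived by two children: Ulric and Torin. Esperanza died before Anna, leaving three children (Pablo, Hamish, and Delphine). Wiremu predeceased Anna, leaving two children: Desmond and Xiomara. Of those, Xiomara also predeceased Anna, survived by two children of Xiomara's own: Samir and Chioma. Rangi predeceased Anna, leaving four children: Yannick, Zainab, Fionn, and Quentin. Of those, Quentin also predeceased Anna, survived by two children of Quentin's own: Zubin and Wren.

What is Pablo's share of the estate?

The entire ₹110,000 passes to the descendants.
No child survives, so the initial division is made at the grandchildren's generation.
That amount (₹110,000) is divided into 11 shares of ₹10,000: Ulric, Torin, Pablo, Hamish, Delphine, Desmond, Yannick, Zainab, and Fionn each take ₹10,000; Xiomara's ₹10,000 share passes to Xiomara's issue; Quentin's ₹10,000 share passes to Quentin's issue.
Xiomara's share (₹10,000) is divided into 2 shares of ₹5,000: Samir and Chioma each take ₹5,000.
Quentin's share (₹10,000) is divided into 2 shares of ₹5,000: Zubin and Wren each take ₹5,000.

Pablo receives ₹10,000.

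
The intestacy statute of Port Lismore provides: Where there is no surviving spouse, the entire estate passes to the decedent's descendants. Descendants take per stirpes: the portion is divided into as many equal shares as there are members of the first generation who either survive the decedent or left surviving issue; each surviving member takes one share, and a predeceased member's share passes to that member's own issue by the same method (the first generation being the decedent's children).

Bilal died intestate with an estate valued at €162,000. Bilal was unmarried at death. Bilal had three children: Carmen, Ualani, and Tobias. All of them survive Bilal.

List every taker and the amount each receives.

The entire €162,000 passes to the descendants.
That amount (€162,000) is divided into 3 shares of €54,000: Carmen, Ualani, and Tobias each take €54,000.

Carmen: €54,000; Ualani: €54,000; Tobias: €54,000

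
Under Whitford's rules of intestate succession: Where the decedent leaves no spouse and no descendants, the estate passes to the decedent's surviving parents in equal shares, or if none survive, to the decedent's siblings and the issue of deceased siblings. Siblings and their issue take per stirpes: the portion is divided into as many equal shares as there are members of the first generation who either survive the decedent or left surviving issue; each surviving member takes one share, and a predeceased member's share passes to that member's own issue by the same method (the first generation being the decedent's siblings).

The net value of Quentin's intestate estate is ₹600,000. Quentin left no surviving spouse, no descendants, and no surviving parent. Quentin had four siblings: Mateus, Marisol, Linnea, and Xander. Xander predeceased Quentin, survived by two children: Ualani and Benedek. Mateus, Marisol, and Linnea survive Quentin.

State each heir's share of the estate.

The entire ₹600,000 passes to the siblings and their issue.
That amount (₹600,000) is divided into 4 shares of ₹150,000: Mateus, Marisol, and Linnea each take ₹150,000; Xander's ₹150,000 share passes to Xander's issue.
Xander's share (₹150,000) is divided into 2 shares of ₹75,000: Ualani and Benedek each take ₹75,000.

Mateus: ₹150,000; Marisol: ₹150,000; Linnea: ₹150,000; Ualani: ₹75,000; Benedek: ₹75,000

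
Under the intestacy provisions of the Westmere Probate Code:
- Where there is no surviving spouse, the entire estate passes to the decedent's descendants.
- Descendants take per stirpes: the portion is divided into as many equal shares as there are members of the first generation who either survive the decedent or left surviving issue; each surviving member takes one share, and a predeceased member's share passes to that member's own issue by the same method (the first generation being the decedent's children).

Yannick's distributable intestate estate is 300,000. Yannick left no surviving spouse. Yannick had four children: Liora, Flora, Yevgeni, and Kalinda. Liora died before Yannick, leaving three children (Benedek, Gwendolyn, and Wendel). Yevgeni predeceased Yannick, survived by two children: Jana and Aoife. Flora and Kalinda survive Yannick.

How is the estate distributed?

Benedek: 25,000; Gwendolyn: 25,000; Wendel: 25,000; Flora: 75,000; Jana: 37,500; Aoife: 37,500; Kalinda: 75,000

The entire 300,000 passes to the descendants.
That amount (300,000) is divided into 4 shares of 75,000: Flora and Kalinda each take 75,000; Liora's 75,000 share passes to Liora's issue; Yevgeni's 75,000 share passes to Yevgeni's issue.
Liora's share (75,000) is divided into 3 shares of 25,000: Benedek, Gwendolyn, and Wendel each take 25,000.
Yevgeni's share (75,000) is divided into 2 shares of 37,500: Jana and Aoife each take 37,500.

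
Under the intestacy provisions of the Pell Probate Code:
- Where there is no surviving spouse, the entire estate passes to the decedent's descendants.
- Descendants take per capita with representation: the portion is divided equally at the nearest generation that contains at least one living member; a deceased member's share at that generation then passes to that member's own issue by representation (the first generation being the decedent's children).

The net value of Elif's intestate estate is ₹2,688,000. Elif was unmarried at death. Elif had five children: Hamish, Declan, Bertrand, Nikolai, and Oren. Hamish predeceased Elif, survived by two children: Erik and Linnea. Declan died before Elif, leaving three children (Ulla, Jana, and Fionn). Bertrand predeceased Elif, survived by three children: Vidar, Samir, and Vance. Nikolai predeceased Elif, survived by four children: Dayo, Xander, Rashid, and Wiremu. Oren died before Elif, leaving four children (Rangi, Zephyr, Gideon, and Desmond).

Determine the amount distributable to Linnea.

Linnea receives ₹168,000.

The entire ₹2,688,000 passes to the descendants.
No child survives, so the initial division is made at the grandchildren's generation.
That amount (₹2,688,000) is divided into 16 shares of ₹168,000: Erik, Linnea, Ulla, Jana, Fionn, Vidar, Samir, Vance, Dayo, Xander, Rashid, Wiremu, Rangi, Zephyr, Gideon, and Desmond each take ₹168,000.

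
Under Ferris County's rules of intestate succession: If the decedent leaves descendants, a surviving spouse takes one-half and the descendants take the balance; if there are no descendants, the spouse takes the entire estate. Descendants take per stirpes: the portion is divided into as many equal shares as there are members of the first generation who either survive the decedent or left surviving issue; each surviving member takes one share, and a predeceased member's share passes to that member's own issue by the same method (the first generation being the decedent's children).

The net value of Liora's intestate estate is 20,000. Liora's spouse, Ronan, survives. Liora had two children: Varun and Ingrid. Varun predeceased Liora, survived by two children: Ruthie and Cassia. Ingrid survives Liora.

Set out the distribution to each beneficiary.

Ronan takes one-half of 20,000 = 10,000. The remaining 10,000 passes to the descendants.
The descendants' portion (10,000) is divided into 2 shares of 5,000: Ingrid takes 5,000; Varun's 5,000 share passes to Varun's issue.
Varun's share (5,000) is divided into 2 shares of 2,500: Ruthie and Cassia each take 2,500.

Ronan: 10,000; Ruthie: 2,500; Cassia: 2,500; Ingrid: 5,000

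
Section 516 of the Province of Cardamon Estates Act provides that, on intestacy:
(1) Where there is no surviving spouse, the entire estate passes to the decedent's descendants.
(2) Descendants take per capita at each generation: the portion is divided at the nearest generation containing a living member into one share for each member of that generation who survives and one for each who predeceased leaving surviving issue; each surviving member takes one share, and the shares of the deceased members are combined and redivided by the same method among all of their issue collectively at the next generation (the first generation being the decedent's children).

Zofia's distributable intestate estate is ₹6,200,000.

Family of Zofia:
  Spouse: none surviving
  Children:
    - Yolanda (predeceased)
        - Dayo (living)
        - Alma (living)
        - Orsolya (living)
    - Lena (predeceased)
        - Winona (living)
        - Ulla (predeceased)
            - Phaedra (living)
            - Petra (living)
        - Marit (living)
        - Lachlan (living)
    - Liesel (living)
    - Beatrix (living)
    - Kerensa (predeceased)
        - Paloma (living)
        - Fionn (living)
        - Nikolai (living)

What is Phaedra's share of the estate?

The entire ₹6,200,000 passes to the descendants.
That amount (₹6,200,000) is divided at the children's generation into 5 shares of ₹1,240,000. Liesel and Beatrix each take ₹1,240,000. The 3 shares of the deceased (Yolanda, Lena, and Kerensa) are combined into a pool of ₹3,720,000.
That pool (₹3,720,000) is divided at the grandchildren's generation into 10 shares of ₹372,000. Dayo, Alma, Orsolya, Winona, Marit, Lachlan, Paloma, Fionn, and Nikolai each take ₹372,000. The remaining share for the deceased Ulla (₹372,000) is carried to the next generation.
That pool (₹372,000) is divided at the great-grandchildren's generation equally among Phaedra and Petra: ₹186,000 each.

Phaedra receives ₹186,000.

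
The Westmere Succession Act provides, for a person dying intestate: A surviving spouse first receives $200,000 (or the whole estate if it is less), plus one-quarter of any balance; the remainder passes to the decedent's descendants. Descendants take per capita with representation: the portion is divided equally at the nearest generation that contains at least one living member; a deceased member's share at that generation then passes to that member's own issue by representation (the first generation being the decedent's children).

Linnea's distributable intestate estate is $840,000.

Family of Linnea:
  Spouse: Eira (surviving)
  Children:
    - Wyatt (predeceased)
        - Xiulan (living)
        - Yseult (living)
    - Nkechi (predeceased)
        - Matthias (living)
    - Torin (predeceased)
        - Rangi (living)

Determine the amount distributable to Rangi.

Eira first takes $200,000, leaving a balance of $640,000. Eira then takes one-quarter of the balance ($160,000), for a total of $360,000. The remaining $480,000 passes to the descendants.
No child survives, so the initial division is made at the grandchildren's generation.
The descendants' portion ($480,000) is divided into 4 shares of $120,000: Xiulan, Yseult, Matthias, and Rangi each take $120,000.

Rangi receives $120,000.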